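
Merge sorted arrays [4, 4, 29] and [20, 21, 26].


Compare heads, take smaller each step.
Merged: [4, 4, 20, 21, 26, 29]


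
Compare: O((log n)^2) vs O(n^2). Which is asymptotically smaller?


polylogarithmic grows slower than quadratic
O((log n)^2) is asymptotically smaller; O(n^2) grows faster


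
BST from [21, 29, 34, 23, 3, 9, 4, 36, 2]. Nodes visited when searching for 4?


BST root = 21
Search for 4: compare at each node
Path: [21, 3, 9, 4]


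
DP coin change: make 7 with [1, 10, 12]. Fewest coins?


dp[0]=0; dp[i]=1+min(dp[i-c] for c in coins)
...dp[2]=2, dp[3]=3, dp[4]=4, dp[5]=5, dp[6]=6, dp[7]=7
Minimum coins for 7 = 7


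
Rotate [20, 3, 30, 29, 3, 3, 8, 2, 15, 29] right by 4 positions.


Right rotate by 4: [8, 2, 15, 29, 20, 3, 30, 29, 3, 3]


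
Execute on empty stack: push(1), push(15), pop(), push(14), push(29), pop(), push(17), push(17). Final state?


push(1) -> [1]
push(15) -> [1, 15]
pop() returns 15 -> [1]
push(14) -> [1, 14]
push(29) -> [1, 14, 29]
pop() returns 29 -> [1, 14]
push(17) -> [1, 14, 17]
push(17) -> [1, 14, 17, 17]
Final stack (bottom to top): [1, 14, 17, 17]


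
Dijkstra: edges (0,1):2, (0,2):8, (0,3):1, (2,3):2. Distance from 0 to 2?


Dijkstra from 0:
Distances: {0: 0, 1: 2, 2: 3, 3: 1}
Shortest distance to 2 = 3, path = [0, 3, 2]


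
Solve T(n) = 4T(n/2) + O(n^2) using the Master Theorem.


a=4, b=2, c=2. log_2(4)=2 = c=2. Case 2: O(n^c log n) = O(n^2 log n)
Complexity: O(n^2 log n)


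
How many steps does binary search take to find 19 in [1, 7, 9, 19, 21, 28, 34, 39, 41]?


Search for 19:
[0,8] mid=4 arr[4]=21
[0,3] mid=1 arr[1]=7
[2,3] mid=2 arr[2]=9
[3,3] mid=3 arr[3]=19
Total: 4 comparisons


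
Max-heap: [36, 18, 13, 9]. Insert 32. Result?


Append 32: [36, 18, 13, 9, 32]
Bubble up: swap idx 4(32) with idx 1(18)
Result: [36, 32, 13, 9, 18]


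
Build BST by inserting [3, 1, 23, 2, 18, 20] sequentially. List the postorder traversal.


Root = 3; build tree by BST insertion.
Postorder traversal: [2, 1, 20, 18, 23, 3]


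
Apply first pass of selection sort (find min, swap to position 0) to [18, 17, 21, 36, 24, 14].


After one pass: [14, 17, 21, 36, 24, 18]


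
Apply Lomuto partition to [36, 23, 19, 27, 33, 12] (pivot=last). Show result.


Elements <= 12 go left of pivot.
Result: [12, 23, 19, 27, 33, 36], pivot at index 0


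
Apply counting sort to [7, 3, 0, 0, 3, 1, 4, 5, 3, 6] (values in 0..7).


Count array: [2, 1, 0, 3, 1, 1, 1, 1]
Reconstruct: [0, 0, 1, 3, 3, 3, 4, 5, 6, 7]


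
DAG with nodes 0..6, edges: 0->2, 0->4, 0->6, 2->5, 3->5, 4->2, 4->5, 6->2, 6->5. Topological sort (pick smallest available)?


Kahn's algorithm, process smallest node first
Order: [0, 1, 3, 4, 6, 2, 5]


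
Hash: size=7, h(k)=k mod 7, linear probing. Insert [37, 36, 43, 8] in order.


Insertions: 37->slot 2; 36->slot 1; 43->slot 3; 8->slot 4
Table: [None, 36, 37, 43, 8, None, None]


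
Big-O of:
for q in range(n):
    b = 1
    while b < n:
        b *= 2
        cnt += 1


Per nesting level: O(n) * O(log n) = O(n log n)
Complexity: O(n log n)


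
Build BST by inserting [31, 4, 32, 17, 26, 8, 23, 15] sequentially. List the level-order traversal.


Root = 31; build tree by BST insertion.
Level-Order traversal: [31, 4, 32, 17, 8, 26, 15, 23]


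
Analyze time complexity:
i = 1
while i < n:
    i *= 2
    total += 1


Per nesting level: O(log n) = O(log n)
Complexity: O(log n)


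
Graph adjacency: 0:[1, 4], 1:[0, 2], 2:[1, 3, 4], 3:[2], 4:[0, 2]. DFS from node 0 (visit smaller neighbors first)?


DFS stack-based: start with [0]
Visit order: [0, 1, 2, 3, 4]


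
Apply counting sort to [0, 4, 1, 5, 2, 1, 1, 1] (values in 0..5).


Count array: [1, 4, 1, 0, 1, 1]
Reconstruct: [0, 1, 1, 1, 1, 2, 4, 5]


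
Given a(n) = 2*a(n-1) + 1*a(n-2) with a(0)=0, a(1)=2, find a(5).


Build bottom-up:
...a(3)=10, a(4)=24, a(5)=2*24+1*10=58


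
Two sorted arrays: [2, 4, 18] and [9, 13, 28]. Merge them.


Compare heads, take smaller each step.
Merged: [2, 4, 9, 13, 18, 28]


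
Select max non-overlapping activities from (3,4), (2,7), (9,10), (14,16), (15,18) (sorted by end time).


Greedy: pick earliest-ending, then skip overlaps.
Selected (3 activities): [(3, 4), (9, 10), (14, 16)]


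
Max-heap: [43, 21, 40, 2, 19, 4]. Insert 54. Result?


Append 54: [43, 21, 40, 2, 19, 4, 54]
Bubble up: swap idx 6(54) with idx 2(40); swap idx 2(54) with idx 0(43)
Result: [54, 21, 43, 2, 19, 4, 40]


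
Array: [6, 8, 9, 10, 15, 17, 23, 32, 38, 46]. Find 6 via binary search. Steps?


Search for 6:
[0,9] mid=4 arr[4]=15
[0,3] mid=1 arr[1]=8
[0,0] mid=0 arr[0]=6
Total: 3 comparisons


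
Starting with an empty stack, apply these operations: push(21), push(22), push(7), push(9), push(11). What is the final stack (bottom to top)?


push(21) -> [21]
push(22) -> [21, 22]
push(7) -> [21, 22, 7]
push(9) -> [21, 22, 7, 9]
push(11) -> [21, 22, 7, 9, 11]
Final stack (bottom to top): [21, 22, 7, 9, 11]


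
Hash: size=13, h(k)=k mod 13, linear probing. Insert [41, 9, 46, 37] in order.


Insertions: 41->slot 2; 9->slot 9; 46->slot 7; 37->slot 11
Table: [None, None, 41, None, None, None, None, 46, None, 9, None, 37, None]


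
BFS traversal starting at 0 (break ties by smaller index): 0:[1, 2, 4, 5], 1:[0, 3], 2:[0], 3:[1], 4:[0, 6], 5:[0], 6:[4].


BFS queue: start with [0]
Visit order: [0, 1, 2, 4, 5, 3, 6]


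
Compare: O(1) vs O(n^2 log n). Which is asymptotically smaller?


constant grows slower than n^2 log n
O(1) is asymptotically smaller; O(n^2 log n) grows faster


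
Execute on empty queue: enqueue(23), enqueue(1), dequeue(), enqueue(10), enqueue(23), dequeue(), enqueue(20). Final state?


enqueue(23) -> [23]
enqueue(1) -> [23, 1]
dequeue() returns 23 -> [1]
enqueue(10) -> [1, 10]
enqueue(23) -> [1, 10, 23]
dequeue() returns 1 -> [10, 23]
enqueue(20) -> [10, 23, 20]
Final queue (front to back): [10, 23, 20]


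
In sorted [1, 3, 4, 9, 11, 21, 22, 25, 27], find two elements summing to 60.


Two pointers: lo=0, hi=8
No pair sums to 60


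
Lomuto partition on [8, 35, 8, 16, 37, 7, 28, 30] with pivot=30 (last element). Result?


Elements <= 30 go left of pivot.
Result: [8, 8, 16, 7, 28, 30, 37, 35], pivot at index 5


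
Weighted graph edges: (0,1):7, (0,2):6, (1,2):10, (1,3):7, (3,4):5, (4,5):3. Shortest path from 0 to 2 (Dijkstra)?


Dijkstra from 0:
Distances: {0: 0, 1: 7, 2: 6, 3: 14, 4: 19, 5: 22}
Shortest distance to 2 = 6, path = [0, 2]


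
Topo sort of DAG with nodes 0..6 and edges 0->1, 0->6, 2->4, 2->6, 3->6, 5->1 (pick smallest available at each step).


Kahn's algorithm, process smallest node first
Order: [0, 2, 3, 4, 5, 1, 6]


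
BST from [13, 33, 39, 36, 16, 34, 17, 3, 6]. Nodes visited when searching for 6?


BST root = 13
Search for 6: compare at each node
Path: [13, 3, 6]


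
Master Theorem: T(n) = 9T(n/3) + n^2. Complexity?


a=9, b=3, c=2. log_3(9)=2 = c=2. Case 2: O(n^c log n) = O(n^2 log n)
Complexity: O(n^2 log n)


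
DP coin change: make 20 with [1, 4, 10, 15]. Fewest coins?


dp[0]=0; dp[i]=1+min(dp[i-c] for c in coins)
...dp[15]=1, dp[16]=2, dp[17]=3, dp[18]=3, dp[19]=2, dp[20]=2
Minimum coins for 20 = 2


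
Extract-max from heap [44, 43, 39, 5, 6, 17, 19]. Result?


Max = 44
Replace root with last, heapify down
Resulting heap: [43, 19, 39, 5, 6, 17]


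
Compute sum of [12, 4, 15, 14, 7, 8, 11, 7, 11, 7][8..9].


Prefix sums: [0, 12, 16, 31, 45, 52, 60, 71, 78, 89, 96]
Sum[8..9] = prefix[10] - prefix[8] = 96 - 78 = 18


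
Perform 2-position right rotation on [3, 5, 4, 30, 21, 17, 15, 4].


Right rotate by 2: [15, 4, 3, 5, 4, 30, 21, 17]


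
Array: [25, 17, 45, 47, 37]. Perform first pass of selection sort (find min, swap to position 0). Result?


After one pass: [17, 25, 45, 47, 37]


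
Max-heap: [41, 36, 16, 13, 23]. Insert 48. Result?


Append 48: [41, 36, 16, 13, 23, 48]
Bubble up: swap idx 5(48) with idx 2(16); swap idx 2(48) with idx 0(41)
Result: [48, 36, 41, 13, 23, 16]


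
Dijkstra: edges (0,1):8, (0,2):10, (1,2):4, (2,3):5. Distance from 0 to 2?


Dijkstra from 0:
Distances: {0: 0, 1: 8, 2: 10, 3: 15}
Shortest distance to 2 = 10, path = [0, 2]


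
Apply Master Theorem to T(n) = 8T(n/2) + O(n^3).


a=8, b=2, c=3. log_2(8)=3 = c=3. Case 2: O(n^c log n) = O(n^3 log n)
Complexity: O(n^3 log n)


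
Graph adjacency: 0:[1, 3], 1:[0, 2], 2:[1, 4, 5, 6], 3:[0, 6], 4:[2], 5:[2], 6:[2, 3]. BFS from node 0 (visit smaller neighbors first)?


BFS queue: start with [0]
Visit order: [0, 1, 3, 2, 6, 4, 5]


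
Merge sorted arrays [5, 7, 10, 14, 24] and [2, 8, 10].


Compare heads, take smaller each step.
Merged: [2, 5, 7, 8, 10, 10, 14, 24]


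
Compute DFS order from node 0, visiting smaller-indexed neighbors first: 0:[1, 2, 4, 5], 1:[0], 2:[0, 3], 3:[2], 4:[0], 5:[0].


DFS stack-based: start with [0]
Visit order: [0, 1, 2, 3, 4, 5]


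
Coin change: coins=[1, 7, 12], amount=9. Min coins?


dp[0]=0; dp[i]=1+min(dp[i-c] for c in coins)
...dp[4]=4, dp[5]=5, dp[6]=6, dp[7]=1, dp[8]=2, dp[9]=3
Minimum coins for 9 = 3


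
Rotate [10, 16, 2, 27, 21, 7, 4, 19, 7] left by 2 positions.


Left rotate by 2: [2, 27, 21, 7, 4, 19, 7, 10, 16]


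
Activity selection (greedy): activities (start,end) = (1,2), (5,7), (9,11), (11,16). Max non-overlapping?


Greedy: pick earliest-ending, then skip overlaps.
Selected (4 activities): [(1, 2), (5, 7), (9, 11), (11, 16)]


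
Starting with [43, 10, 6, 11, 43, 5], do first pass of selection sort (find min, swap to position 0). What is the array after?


After one pass: [5, 10, 6, 11, 43, 43]


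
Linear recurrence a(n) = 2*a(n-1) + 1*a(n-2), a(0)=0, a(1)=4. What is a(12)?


Build bottom-up:
...a(10)=9512, a(11)=22964, a(12)=2*22964+1*9512=55440


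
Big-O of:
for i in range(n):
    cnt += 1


Per nesting level: O(n) = O(n)
Complexity: O(n)


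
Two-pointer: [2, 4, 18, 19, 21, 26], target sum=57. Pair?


Two pointers: lo=0, hi=5
No pair sums to 57


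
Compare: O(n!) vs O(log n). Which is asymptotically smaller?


logarithmic grows slower than factorial
O(log n) is asymptotically smaller; O(n!) grows faster


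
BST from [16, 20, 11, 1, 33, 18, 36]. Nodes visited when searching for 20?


BST root = 16
Search for 20: compare at each node
Path: [16, 20]


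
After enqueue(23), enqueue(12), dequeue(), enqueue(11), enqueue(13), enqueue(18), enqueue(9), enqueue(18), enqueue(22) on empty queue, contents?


enqueue(23) -> [23]
enqueue(12) -> [23, 12]
dequeue() returns 23 -> [12]
enqueue(11) -> [12, 11]
enqueue(13) -> [12, 11, 13]
enqueue(18) -> [12, 11, 13, 18]
enqueue(9) -> [12, 11, 13, 18, 9]
enqueue(18) -> [12, 11, 13, 18, 9, 18]
enqueue(22) -> [12, 11, 13, 18, 9, 18, 22]
Final queue (front to back): [12, 11, 13, 18, 9, 18, 22]


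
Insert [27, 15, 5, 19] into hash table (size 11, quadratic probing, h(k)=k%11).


Insertions: 27->slot 5; 15->slot 4; 5->slot 6; 19->slot 8
Table: [None, None, None, None, 15, 27, 5, None, 19, None, None]


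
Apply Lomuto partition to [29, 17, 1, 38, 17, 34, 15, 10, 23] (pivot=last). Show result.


Elements <= 23 go left of pivot.
Result: [17, 1, 17, 15, 10, 23, 38, 29, 34], pivot at index 5


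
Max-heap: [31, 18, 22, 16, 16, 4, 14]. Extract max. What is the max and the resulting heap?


Max = 31
Replace root with last, heapify down
Resulting heap: [22, 18, 14, 16, 16, 4]


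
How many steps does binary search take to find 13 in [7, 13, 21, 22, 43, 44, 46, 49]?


Search for 13:
[0,7] mid=3 arr[3]=22
[0,2] mid=1 arr[1]=13
Total: 2 comparisons


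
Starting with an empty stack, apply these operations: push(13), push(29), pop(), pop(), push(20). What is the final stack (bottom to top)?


push(13) -> [13]
push(29) -> [13, 29]
pop() returns 29 -> [13]
pop() returns 13 -> []
push(20) -> [20]
Final stack (bottom to top): [20]


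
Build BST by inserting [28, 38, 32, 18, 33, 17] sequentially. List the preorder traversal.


Root = 28; build tree by BST insertion.
Preorder traversal: [28, 18, 17, 38, 32, 33]


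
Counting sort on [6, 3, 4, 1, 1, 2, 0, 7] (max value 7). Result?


Count array: [1, 2, 1, 1, 1, 0, 1, 1]
Reconstruct: [0, 1, 1, 2, 3, 4, 6, 7]


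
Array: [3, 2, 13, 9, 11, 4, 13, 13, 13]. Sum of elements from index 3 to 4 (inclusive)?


Prefix sums: [0, 3, 5, 18, 27, 38, 42, 55, 68, 81]
Sum[3..4] = prefix[5] - prefix[3] = 38 - 18 = 20


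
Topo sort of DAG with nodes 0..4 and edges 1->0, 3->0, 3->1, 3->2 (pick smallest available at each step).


Kahn's algorithm, process smallest node first
Order: [3, 1, 0, 2, 4]


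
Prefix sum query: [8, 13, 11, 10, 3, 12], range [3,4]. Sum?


Prefix sums: [0, 8, 21, 32, 42, 45, 57]
Sum[3..4] = prefix[5] - prefix[3] = 45 - 32 = 13


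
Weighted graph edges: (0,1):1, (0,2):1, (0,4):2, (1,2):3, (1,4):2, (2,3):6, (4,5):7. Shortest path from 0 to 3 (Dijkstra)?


Dijkstra from 0:
Distances: {0: 0, 1: 1, 2: 1, 3: 7, 4: 2, 5: 9}
Shortest distance to 3 = 7, path = [0, 2, 3]


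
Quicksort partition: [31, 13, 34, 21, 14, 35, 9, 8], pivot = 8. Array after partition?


Elements <= 8 go left of pivot.
Result: [8, 13, 34, 21, 14, 35, 9, 31], pivot at index 0


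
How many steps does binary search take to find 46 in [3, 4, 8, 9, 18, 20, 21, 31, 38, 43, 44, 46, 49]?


Search for 46:
[0,12] mid=6 arr[6]=21
[7,12] mid=9 arr[9]=43
[10,12] mid=11 arr[11]=46
Total: 3 comparisons


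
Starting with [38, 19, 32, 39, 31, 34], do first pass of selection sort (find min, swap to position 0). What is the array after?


After one pass: [19, 38, 32, 39, 31, 34]


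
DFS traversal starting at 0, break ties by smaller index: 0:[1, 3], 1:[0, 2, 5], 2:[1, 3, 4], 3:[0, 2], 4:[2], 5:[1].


DFS stack-based: start with [0]
Visit order: [0, 1, 2, 3, 4, 5]


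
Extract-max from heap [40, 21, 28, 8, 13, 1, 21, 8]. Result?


Max = 40
Replace root with last, heapify down
Resulting heap: [28, 21, 21, 8, 13, 1, 8]


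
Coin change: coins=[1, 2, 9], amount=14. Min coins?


dp[0]=0; dp[i]=1+min(dp[i-c] for c in coins)
...dp[9]=1, dp[10]=2, dp[11]=2, dp[12]=3, dp[13]=3, dp[14]=4
Minimum coins for 14 = 4


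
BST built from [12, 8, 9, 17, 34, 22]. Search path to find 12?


BST root = 12
Search for 12: compare at each node
Path: [12]


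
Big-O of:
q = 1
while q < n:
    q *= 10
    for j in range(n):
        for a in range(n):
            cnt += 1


Per nesting level: O(log n) * O(n) * O(n) = O(n^2 log n)
Complexity: O(n^2 log n)


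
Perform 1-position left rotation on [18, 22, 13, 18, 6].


Left rotate by 1: [22, 13, 18, 6, 18]


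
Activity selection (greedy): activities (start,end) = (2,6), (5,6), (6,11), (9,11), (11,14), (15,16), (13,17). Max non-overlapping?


Greedy: pick earliest-ending, then skip overlaps.
Selected (4 activities): [(2, 6), (6, 11), (11, 14), (15, 16)]


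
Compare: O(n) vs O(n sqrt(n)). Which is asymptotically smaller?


linear grows slower than n^1.5
O(n) is asymptotically smaller; O(n sqrt(n)) grows faster


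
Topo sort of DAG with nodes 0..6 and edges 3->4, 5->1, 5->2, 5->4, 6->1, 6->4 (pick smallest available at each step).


Kahn's algorithm, process smallest node first
Order: [0, 3, 5, 2, 6, 1, 4]


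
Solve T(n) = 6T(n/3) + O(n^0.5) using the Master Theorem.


a=6, b=3, c=0.5. log_3(6)=1.631 > c=0.5. Case 1: O(n^log_b(a)) = O(n^1.631)
Complexity: O(n^1.631)


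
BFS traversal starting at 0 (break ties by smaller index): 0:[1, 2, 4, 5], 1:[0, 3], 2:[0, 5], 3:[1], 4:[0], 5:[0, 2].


BFS queue: start with [0]
Visit order: [0, 1, 2, 4, 5, 3]


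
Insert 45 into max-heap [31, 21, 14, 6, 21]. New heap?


Append 45: [31, 21, 14, 6, 21, 45]
Bubble up: swap idx 5(45) with idx 2(14); swap idx 2(45) with idx 0(31)
Result: [45, 21, 31, 6, 21, 14]


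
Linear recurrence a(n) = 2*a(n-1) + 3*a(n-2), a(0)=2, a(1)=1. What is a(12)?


Build bottom-up:
...a(10)=44288, a(11)=132859, a(12)=2*132859+3*44288=398582


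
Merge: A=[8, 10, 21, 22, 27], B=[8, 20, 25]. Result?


Compare heads, take smaller each step.
Merged: [8, 8, 10, 20, 21, 22, 25, 27]


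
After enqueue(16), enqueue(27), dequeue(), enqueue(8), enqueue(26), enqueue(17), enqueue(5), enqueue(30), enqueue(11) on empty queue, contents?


enqueue(16) -> [16]
enqueue(27) -> [16, 27]
dequeue() returns 16 -> [27]
enqueue(8) -> [27, 8]
enqueue(26) -> [27, 8, 26]
enqueue(17) -> [27, 8, 26, 17]
enqueue(5) -> [27, 8, 26, 17, 5]
enqueue(30) -> [27, 8, 26, 17, 5, 30]
enqueue(11) -> [27, 8, 26, 17, 5, 30, 11]
Final queue (front to back): [27, 8, 26, 17, 5, 30, 11]


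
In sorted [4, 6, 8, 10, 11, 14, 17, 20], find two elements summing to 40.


Two pointers: lo=0, hi=7
No pair sums to 40


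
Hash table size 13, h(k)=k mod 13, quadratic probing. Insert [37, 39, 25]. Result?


Insertions: 37->slot 11; 39->slot 0; 25->slot 12
Table: [39, None, None, None, None, None, None, None, None, None, None, 37, 25]


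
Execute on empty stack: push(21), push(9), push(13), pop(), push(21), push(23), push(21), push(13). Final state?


push(21) -> [21]
push(9) -> [21, 9]
push(13) -> [21, 9, 13]
pop() returns 13 -> [21, 9]
push(21) -> [21, 9, 21]
push(23) -> [21, 9, 21, 23]
push(21) -> [21, 9, 21, 23, 21]
push(13) -> [21, 9, 21, 23, 21, 13]
Final stack (bottom to top): [21, 9, 21, 23, 21, 13]


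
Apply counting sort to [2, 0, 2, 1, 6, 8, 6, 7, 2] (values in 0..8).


Count array: [1, 1, 3, 0, 0, 0, 2, 1, 1]
Reconstruct: [0, 1, 2, 2, 2, 6, 6, 7, 8]


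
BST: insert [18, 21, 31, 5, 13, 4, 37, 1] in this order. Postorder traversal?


Root = 18; build tree by BST insertion.
Postorder traversal: [1, 4, 13, 5, 37, 31, 21, 18]


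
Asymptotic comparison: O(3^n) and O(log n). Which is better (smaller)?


logarithmic grows slower than exponential (base 3)
O(log n) is asymptotically smaller; O(3^n) grows faster


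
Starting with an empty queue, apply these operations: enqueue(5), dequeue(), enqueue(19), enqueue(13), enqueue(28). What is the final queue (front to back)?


enqueue(5) -> [5]
dequeue() returns 5 -> []
enqueue(19) -> [19]
enqueue(13) -> [19, 13]
enqueue(28) -> [19, 13, 28]
Final queue (front to back): [19, 13, 28]


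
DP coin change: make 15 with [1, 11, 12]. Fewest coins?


dp[0]=0; dp[i]=1+min(dp[i-c] for c in coins)
...dp[10]=10, dp[11]=1, dp[12]=1, dp[13]=2, dp[14]=3, dp[15]=4
Minimum coins for 15 = 4


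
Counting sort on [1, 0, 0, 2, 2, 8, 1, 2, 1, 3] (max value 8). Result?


Count array: [2, 3, 3, 1, 0, 0, 0, 0, 1]
Reconstruct: [0, 0, 1, 1, 1, 2, 2, 2, 3, 8]


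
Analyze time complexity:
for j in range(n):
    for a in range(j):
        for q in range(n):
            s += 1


Per nesting level: O(n) * O(n) [triangular over j] * O(n) = O(n^3)
Complexity: O(n^3)


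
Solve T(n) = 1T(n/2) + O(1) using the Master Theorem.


a=1, b=2, c=0. log_2(1)=0 = c=0. Case 2: O(n^c log n) = O(log n)
Complexity: O(log n)


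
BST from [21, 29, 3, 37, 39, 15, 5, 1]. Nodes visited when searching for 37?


BST root = 21
Search for 37: compare at each node
Path: [21, 29, 37]


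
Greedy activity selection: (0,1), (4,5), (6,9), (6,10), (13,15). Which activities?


Greedy: pick earliest-ending, then skip overlaps.
Selected (4 activities): [(0, 1), (4, 5), (6, 9), (13, 15)]


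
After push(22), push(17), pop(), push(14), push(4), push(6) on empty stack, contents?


push(22) -> [22]
push(17) -> [22, 17]
pop() returns 17 -> [22]
push(14) -> [22, 14]
push(4) -> [22, 14, 4]
push(6) -> [22, 14, 4, 6]
Final stack (bottom to top): [22, 14, 4, 6]


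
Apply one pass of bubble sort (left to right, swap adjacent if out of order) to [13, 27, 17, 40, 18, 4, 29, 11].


After one pass: [13, 17, 27, 18, 4, 29, 11, 40]


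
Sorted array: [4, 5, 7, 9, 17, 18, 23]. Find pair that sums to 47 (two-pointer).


Two pointers: lo=0, hi=6
No pair sums to 47


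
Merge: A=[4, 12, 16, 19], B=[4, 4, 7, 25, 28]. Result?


Compare heads, take smaller each step.
Merged: [4, 4, 4, 7, 12, 16, 19, 25, 28]


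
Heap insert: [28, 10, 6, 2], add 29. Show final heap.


Append 29: [28, 10, 6, 2, 29]
Bubble up: swap idx 4(29) with idx 1(10); swap idx 1(29) with idx 0(28)
Result: [29, 28, 6, 2, 10]


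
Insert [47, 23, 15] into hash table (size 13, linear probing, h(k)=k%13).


Insertions: 47->slot 8; 23->slot 10; 15->slot 2
Table: [None, None, 15, None, None, None, None, None, 47, None, 23, None, None]


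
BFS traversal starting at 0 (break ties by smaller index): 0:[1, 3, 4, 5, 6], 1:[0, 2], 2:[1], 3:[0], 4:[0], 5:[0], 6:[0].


BFS queue: start with [0]
Visit order: [0, 1, 3, 4, 5, 6, 2]


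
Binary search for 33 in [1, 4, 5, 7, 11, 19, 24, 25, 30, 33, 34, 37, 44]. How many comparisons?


Search for 33:
[0,12] mid=6 arr[6]=24
[7,12] mid=9 arr[9]=33
Total: 2 comparisons


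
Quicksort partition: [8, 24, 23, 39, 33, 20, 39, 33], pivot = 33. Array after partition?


Elements <= 33 go left of pivot.
Result: [8, 24, 23, 33, 20, 33, 39, 39], pivot at index 5


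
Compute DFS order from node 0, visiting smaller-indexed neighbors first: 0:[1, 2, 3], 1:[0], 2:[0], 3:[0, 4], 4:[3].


DFS stack-based: start with [0]
Visit order: [0, 1, 2, 3, 4]


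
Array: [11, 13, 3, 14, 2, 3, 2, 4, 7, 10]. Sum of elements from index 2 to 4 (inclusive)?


Prefix sums: [0, 11, 24, 27, 41, 43, 46, 48, 52, 59, 69]
Sum[2..4] = prefix[5] - prefix[2] = 43 - 24 = 19


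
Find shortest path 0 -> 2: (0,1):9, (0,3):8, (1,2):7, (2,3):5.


Dijkstra from 0:
Distances: {0: 0, 1: 9, 2: 13, 3: 8}
Shortest distance to 2 = 13, path = [0, 3, 2]


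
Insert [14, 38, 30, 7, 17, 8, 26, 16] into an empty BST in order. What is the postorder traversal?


Root = 14; build tree by BST insertion.
Postorder traversal: [8, 7, 16, 26, 17, 30, 38, 14]


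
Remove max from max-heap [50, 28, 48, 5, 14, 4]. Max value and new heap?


Max = 50
Replace root with last, heapify down
Resulting heap: [48, 28, 4, 5, 14]


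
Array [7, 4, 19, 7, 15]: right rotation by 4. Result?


Right rotate by 4: [4, 19, 7, 15, 7]


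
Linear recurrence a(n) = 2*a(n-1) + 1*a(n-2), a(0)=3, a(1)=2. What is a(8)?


Build bottom-up:
...a(6)=227, a(7)=548, a(8)=2*548+1*227=1323


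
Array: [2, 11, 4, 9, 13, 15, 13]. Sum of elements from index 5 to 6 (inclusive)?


Prefix sums: [0, 2, 13, 17, 26, 39, 54, 67]
Sum[5..6] = prefix[7] - prefix[5] = 67 - 39 = 28


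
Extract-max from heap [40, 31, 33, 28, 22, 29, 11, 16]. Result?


Max = 40
Replace root with last, heapify down
Resulting heap: [33, 31, 29, 28, 22, 16, 11]


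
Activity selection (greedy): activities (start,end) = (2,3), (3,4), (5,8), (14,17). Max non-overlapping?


Greedy: pick earliest-ending, then skip overlaps.
Selected (4 activities): [(2, 3), (3, 4), (5, 8), (14, 17)]


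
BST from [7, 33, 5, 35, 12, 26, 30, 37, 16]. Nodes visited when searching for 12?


BST root = 7
Search for 12: compare at each node
Path: [7, 33, 12]


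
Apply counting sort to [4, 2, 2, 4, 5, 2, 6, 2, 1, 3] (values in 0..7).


Count array: [0, 1, 4, 1, 2, 1, 1, 0]
Reconstruct: [1, 2, 2, 2, 2, 3, 4, 4, 5, 6]


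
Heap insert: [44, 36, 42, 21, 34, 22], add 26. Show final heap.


Append 26: [44, 36, 42, 21, 34, 22, 26]
Bubble up: no swaps needed
Result: [44, 36, 42, 21, 34, 22, 26]


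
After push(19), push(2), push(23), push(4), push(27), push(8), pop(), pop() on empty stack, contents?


push(19) -> [19]
push(2) -> [19, 2]
push(23) -> [19, 2, 23]
push(4) -> [19, 2, 23, 4]
push(27) -> [19, 2, 23, 4, 27]
push(8) -> [19, 2, 23, 4, 27, 8]
pop() returns 8 -> [19, 2, 23, 4, 27]
pop() returns 27 -> [19, 2, 23, 4]
Final stack (bottom to top): [19, 2, 23, 4]


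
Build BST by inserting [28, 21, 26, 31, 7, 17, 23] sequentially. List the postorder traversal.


Root = 28; build tree by BST insertion.
Postorder traversal: [17, 7, 23, 26, 21, 31, 28]


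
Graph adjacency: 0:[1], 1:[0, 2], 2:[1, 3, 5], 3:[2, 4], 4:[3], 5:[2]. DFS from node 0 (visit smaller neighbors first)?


DFS stack-based: start with [0]
Visit order: [0, 1, 2, 3, 4, 5]


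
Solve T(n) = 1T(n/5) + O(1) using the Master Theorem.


a=1, b=5, c=0. log_5(1)=0 = c=0. Case 2: O(n^c log n) = O(log n)
Complexity: O(log n)


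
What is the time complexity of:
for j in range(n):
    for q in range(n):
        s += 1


Per nesting level: O(n) * O(n) = O(n^2)
Complexity: O(n^2)


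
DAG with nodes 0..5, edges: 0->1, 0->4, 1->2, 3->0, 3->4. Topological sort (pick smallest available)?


Kahn's algorithm, process smallest node first
Order: [3, 0, 1, 2, 4, 5]


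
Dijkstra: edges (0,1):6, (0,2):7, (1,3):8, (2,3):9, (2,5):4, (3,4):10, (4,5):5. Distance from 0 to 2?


Dijkstra from 0:
Distances: {0: 0, 1: 6, 2: 7, 3: 14, 4: 16, 5: 11}
Shortest distance to 2 = 7, path = [0, 2]


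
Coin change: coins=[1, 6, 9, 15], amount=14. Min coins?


dp[0]=0; dp[i]=1+min(dp[i-c] for c in coins)
...dp[9]=1, dp[10]=2, dp[11]=3, dp[12]=2, dp[13]=3, dp[14]=4
Minimum coins for 14 = 4


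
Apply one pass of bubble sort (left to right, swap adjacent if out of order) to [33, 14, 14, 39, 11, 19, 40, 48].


After one pass: [14, 14, 33, 11, 19, 39, 40, 48]


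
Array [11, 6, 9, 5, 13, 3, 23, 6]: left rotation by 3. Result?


Left rotate by 3: [5, 13, 3, 23, 6, 11, 6, 9]


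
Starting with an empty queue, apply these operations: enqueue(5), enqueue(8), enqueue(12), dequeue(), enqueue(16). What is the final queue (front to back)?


enqueue(5) -> [5]
enqueue(8) -> [5, 8]
enqueue(12) -> [5, 8, 12]
dequeue() returns 5 -> [8, 12]
enqueue(16) -> [8, 12, 16]
Final queue (front to back): [8, 12, 16]


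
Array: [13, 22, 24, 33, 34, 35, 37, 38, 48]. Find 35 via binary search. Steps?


Search for 35:
[0,8] mid=4 arr[4]=34
[5,8] mid=6 arr[6]=37
[5,5] mid=5 arr[5]=35
Total: 3 comparisons


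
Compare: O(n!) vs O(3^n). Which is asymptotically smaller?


exponential (base 3) grows slower than factorial
O(3^n) is asymptotically smaller; O(n!) grows faster


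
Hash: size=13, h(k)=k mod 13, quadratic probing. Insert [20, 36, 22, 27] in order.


Insertions: 20->slot 7; 36->slot 10; 22->slot 9; 27->slot 1
Table: [None, 27, None, None, None, None, None, 20, None, 22, 36, None, None]


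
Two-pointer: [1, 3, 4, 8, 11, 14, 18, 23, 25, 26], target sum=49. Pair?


Two pointers: lo=0, hi=9
Found pair: (23, 26) summing to 49


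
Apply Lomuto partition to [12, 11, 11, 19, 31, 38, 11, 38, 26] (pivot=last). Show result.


Elements <= 26 go left of pivot.
Result: [12, 11, 11, 19, 11, 26, 31, 38, 38], pivot at index 5


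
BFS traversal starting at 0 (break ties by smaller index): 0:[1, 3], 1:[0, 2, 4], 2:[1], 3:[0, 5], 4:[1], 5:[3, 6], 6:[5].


BFS queue: start with [0]
Visit order: [0, 1, 3, 2, 4, 5, 6]


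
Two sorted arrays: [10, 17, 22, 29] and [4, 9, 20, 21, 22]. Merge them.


Compare heads, take smaller each step.
Merged: [4, 9, 10, 17, 20, 21, 22, 22, 29]


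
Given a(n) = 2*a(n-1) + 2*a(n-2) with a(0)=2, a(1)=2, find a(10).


Build bottom-up:
...a(8)=3104, a(9)=8480, a(10)=2*8480+2*3104=23168


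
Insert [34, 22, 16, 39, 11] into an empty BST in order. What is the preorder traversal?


Root = 34; build tree by BST insertion.
Preorder traversal: [34, 22, 16, 11, 39]


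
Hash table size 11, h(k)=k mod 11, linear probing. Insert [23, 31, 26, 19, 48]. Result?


Insertions: 23->slot 1; 31->slot 9; 26->slot 4; 19->slot 8; 48->slot 5
Table: [None, 23, None, None, 26, 48, None, None, 19, 31, None]


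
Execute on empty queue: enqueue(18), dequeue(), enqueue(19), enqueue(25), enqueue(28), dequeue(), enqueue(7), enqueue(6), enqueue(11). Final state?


enqueue(18) -> [18]
dequeue() returns 18 -> []
enqueue(19) -> [19]
enqueue(25) -> [19, 25]
enqueue(28) -> [19, 25, 28]
dequeue() returns 19 -> [25, 28]
enqueue(7) -> [25, 28, 7]
enqueue(6) -> [25, 28, 7, 6]
enqueue(11) -> [25, 28, 7, 6, 11]
Final queue (front to back): [25, 28, 7, 6, 11]


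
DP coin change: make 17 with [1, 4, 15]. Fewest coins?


dp[0]=0; dp[i]=1+min(dp[i-c] for c in coins)
...dp[12]=3, dp[13]=4, dp[14]=5, dp[15]=1, dp[16]=2, dp[17]=3
Minimum coins for 17 = 3


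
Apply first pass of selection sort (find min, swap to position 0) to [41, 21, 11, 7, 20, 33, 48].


After one pass: [7, 21, 11, 41, 20, 33, 48]


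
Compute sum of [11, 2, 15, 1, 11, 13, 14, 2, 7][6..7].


Prefix sums: [0, 11, 13, 28, 29, 40, 53, 67, 69, 76]
Sum[6..7] = prefix[8] - prefix[6] = 69 - 53 = 16


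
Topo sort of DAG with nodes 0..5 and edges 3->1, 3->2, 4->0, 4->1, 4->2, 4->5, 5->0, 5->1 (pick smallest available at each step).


Kahn's algorithm, process smallest node first
Order: [3, 4, 2, 5, 0, 1]


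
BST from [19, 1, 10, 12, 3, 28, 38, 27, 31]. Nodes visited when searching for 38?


BST root = 19
Search for 38: compare at each node
Path: [19, 28, 38]


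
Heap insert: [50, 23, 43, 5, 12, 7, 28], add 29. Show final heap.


Append 29: [50, 23, 43, 5, 12, 7, 28, 29]
Bubble up: swap idx 7(29) with idx 3(5); swap idx 3(29) with idx 1(23)
Result: [50, 29, 43, 23, 12, 7, 28, 5]


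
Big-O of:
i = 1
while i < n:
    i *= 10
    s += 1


Per nesting level: O(log n) = O(log n)
Complexity: O(log n)


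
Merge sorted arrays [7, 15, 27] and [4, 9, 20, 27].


Compare heads, take smaller each step.
Merged: [4, 7, 9, 15, 20, 27, 27]


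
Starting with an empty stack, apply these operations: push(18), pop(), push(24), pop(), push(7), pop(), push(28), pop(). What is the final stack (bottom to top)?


push(18) -> [18]
pop() returns 18 -> []
push(24) -> [24]
pop() returns 24 -> []
push(7) -> [7]
pop() returns 7 -> []
push(28) -> [28]
pop() returns 28 -> []
Final stack (bottom to top): []


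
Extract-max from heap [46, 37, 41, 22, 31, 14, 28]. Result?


Max = 46
Replace root with last, heapify down
Resulting heap: [41, 37, 28, 22, 31, 14]


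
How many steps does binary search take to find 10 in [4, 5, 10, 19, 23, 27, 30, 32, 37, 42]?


Search for 10:
[0,9] mid=4 arr[4]=23
[0,3] mid=1 arr[1]=5
[2,3] mid=2 arr[2]=10
Total: 3 comparisons


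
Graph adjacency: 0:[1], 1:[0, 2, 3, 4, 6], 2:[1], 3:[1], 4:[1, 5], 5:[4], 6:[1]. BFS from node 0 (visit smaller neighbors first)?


BFS queue: start with [0]
Visit order: [0, 1, 2, 3, 4, 6, 5]


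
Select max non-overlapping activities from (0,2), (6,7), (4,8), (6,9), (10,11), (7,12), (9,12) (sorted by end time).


Greedy: pick earliest-ending, then skip overlaps.
Selected (3 activities): [(0, 2), (6, 7), (10, 11)]


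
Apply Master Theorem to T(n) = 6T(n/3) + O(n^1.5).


a=6, b=3, c=1.5. log_3(6)=1.631 > c=1.5. Case 1: O(n^log_b(a)) = O(n^1.631)
Complexity: O(n^1.631)


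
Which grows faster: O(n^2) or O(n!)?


quadratic grows slower than factorial
O(n^2) is asymptotically smaller; O(n!) grows faster


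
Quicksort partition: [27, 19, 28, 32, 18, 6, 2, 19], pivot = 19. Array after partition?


Elements <= 19 go left of pivot.
Result: [19, 18, 6, 2, 19, 28, 32, 27], pivot at index 4


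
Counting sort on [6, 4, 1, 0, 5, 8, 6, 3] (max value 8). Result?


Count array: [1, 1, 0, 1, 1, 1, 2, 0, 1]
Reconstruct: [0, 1, 3, 4, 5, 6, 6, 8]


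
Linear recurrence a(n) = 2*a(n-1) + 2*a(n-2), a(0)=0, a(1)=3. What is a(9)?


Build bottom-up:
...a(7)=984, a(8)=2688, a(9)=2*2688+2*984=7344


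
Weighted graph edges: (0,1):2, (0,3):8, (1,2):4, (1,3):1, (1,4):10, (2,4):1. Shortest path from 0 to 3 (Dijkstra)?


Dijkstra from 0:
Distances: {0: 0, 1: 2, 2: 6, 3: 3, 4: 7}
Shortest distance to 3 = 3, path = [0, 1, 3]


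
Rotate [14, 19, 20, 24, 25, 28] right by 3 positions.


Right rotate by 3: [24, 25, 28, 14, 19, 20]


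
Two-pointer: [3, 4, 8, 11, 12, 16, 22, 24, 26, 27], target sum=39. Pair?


Two pointers: lo=0, hi=9
Found pair: (12, 27) summing to 39


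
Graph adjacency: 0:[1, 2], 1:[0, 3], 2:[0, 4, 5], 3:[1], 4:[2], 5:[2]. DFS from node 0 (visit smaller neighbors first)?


DFS stack-based: start with [0]
Visit order: [0, 1, 3, 2, 4, 5]


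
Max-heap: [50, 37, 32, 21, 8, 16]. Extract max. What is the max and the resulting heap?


Max = 50
Replace root with last, heapify down
Resulting heap: [37, 21, 32, 16, 8]


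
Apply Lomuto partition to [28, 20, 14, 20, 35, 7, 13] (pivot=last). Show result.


Elements <= 13 go left of pivot.
Result: [7, 13, 14, 20, 35, 28, 20], pivot at index 1


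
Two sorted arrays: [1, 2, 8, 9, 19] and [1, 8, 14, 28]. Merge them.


Compare heads, take smaller each step.
Merged: [1, 1, 2, 8, 8, 9, 14, 19, 28]


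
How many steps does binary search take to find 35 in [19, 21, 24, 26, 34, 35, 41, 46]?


Search for 35:
[0,7] mid=3 arr[3]=26
[4,7] mid=5 arr[5]=35
Total: 2 comparisons


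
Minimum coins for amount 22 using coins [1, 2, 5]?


dp[0]=0; dp[i]=1+min(dp[i-c] for c in coins)
...dp[17]=4, dp[18]=5, dp[19]=5, dp[20]=4, dp[21]=5, dp[22]=5
Minimum coins for 22 = 5


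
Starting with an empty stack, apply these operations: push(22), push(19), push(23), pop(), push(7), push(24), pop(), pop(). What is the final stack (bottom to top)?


push(22) -> [22]
push(19) -> [22, 19]
push(23) -> [22, 19, 23]
pop() returns 23 -> [22, 19]
push(7) -> [22, 19, 7]
push(24) -> [22, 19, 7, 24]
pop() returns 24 -> [22, 19, 7]
pop() returns 7 -> [22, 19]
Final stack (bottom to top): [22, 19]


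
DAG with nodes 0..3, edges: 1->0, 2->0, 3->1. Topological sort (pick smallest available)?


Kahn's algorithm, process smallest node first
Order: [2, 3, 1, 0]


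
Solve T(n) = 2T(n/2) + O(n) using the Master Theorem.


a=2, b=2, c=1. log_2(2)=1 = c=1. Case 2: O(n^c log n) = O(n log n)
Complexity: O(n log n)


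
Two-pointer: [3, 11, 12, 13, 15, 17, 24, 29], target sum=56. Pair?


Two pointers: lo=0, hi=7
No pair sums to 56


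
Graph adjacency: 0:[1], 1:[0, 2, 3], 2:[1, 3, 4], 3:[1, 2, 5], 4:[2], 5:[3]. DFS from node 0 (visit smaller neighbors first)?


DFS stack-based: start with [0]
Visit order: [0, 1, 2, 3, 5, 4]


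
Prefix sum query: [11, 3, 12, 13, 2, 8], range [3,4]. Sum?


Prefix sums: [0, 11, 14, 26, 39, 41, 49]
Sum[3..4] = prefix[5] - prefix[3] = 41 - 26 = 15


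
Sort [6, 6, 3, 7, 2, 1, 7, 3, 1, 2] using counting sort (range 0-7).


Count array: [0, 2, 2, 2, 0, 0, 2, 2]
Reconstruct: [1, 1, 2, 2, 3, 3, 6, 6, 7, 7]


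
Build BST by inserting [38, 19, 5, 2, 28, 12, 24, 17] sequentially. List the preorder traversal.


Root = 38; build tree by BST insertion.
Preorder traversal: [38, 19, 5, 2, 12, 17, 28, 24]


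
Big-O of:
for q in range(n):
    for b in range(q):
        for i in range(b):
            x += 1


Per nesting level: O(n) * O(n) [triangular over q] * O(n) [triangular over b] = O(n^3)
Complexity: O(n^3)


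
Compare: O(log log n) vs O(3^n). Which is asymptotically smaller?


double-logarithmic grows slower than exponential (base 3)
O(log log n) is asymptotically smaller; O(3^n) grows faster


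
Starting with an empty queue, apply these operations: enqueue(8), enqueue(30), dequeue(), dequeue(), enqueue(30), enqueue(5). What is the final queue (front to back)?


enqueue(8) -> [8]
enqueue(30) -> [8, 30]
dequeue() returns 8 -> [30]
dequeue() returns 30 -> []
enqueue(30) -> [30]
enqueue(5) -> [30, 5]
Final queue (front to back): [30, 5]


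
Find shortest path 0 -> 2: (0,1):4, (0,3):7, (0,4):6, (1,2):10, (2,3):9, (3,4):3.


Dijkstra from 0:
Distances: {0: 0, 1: 4, 2: 14, 3: 7, 4: 6}
Shortest distance to 2 = 14, path = [0, 1, 2]


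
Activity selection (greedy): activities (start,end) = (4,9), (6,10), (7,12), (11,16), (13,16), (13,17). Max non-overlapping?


Greedy: pick earliest-ending, then skip overlaps.
Selected (2 activities): [(4, 9), (11, 16)]


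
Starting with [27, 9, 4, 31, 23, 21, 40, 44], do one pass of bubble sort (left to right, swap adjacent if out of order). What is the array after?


After one pass: [9, 4, 27, 23, 21, 31, 40, 44]


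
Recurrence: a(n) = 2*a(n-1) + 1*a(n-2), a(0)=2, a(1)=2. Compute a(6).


Build bottom-up:
...a(4)=34, a(5)=82, a(6)=2*82+1*34=198


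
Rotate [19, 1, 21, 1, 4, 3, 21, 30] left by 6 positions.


Left rotate by 6: [21, 30, 19, 1, 21, 1, 4, 3]


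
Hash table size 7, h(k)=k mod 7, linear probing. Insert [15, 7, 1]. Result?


Insertions: 15->slot 1; 7->slot 0; 1->slot 2
Table: [7, 15, 1, None, None, None, None]


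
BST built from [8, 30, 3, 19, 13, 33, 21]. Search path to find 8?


BST root = 8
Search for 8: compare at each node
Path: [8]


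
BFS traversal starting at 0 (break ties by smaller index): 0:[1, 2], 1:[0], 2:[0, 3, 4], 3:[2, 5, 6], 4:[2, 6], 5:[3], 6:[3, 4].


BFS queue: start with [0]
Visit order: [0, 1, 2, 3, 4, 5, 6]


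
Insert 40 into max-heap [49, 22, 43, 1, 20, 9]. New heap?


Append 40: [49, 22, 43, 1, 20, 9, 40]
Bubble up: no swaps needed
Result: [49, 22, 43, 1, 20, 9, 40]


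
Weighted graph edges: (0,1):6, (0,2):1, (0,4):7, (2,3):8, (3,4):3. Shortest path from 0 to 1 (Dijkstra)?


Dijkstra from 0:
Distances: {0: 0, 1: 6, 2: 1, 3: 9, 4: 7}
Shortest distance to 1 = 6, path = [0, 1]


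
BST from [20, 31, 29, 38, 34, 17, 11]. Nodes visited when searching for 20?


BST root = 20
Search for 20: compare at each node
Path: [20]


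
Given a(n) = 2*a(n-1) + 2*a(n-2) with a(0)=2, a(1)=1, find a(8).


Build bottom-up:
...a(6)=296, a(7)=808, a(8)=2*808+2*296=2208


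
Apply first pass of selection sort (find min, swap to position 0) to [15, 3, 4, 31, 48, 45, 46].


After one pass: [3, 15, 4, 31, 48, 45, 46]


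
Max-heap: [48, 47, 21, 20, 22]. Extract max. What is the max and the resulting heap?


Max = 48
Replace root with last, heapify down
Resulting heap: [47, 22, 21, 20]


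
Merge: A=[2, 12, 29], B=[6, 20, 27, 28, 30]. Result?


Compare heads, take smaller each step.
Merged: [2, 6, 12, 20, 27, 28, 29, 30]


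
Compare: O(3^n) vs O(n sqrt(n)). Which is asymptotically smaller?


n^1.5 grows slower than exponential (base 3)
O(n sqrt(n)) is asymptotically smaller; O(3^n) grows faster


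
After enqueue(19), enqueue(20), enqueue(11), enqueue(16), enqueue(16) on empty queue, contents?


enqueue(19) -> [19]
enqueue(20) -> [19, 20]
enqueue(11) -> [19, 20, 11]
enqueue(16) -> [19, 20, 11, 16]
enqueue(16) -> [19, 20, 11, 16, 16]
Final queue (front to back): [19, 20, 11, 16, 16]


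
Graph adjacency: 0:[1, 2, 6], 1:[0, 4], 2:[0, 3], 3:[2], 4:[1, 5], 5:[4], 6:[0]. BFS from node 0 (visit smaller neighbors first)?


BFS queue: start with [0]
Visit order: [0, 1, 2, 6, 4, 3, 5]


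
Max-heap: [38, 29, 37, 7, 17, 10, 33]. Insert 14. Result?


Append 14: [38, 29, 37, 7, 17, 10, 33, 14]
Bubble up: swap idx 7(14) with idx 3(7)
Result: [38, 29, 37, 14, 17, 10, 33, 7]


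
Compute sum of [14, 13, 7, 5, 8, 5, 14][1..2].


Prefix sums: [0, 14, 27, 34, 39, 47, 52, 66]
Sum[1..2] = prefix[3] - prefix[1] = 34 - 14 = 20


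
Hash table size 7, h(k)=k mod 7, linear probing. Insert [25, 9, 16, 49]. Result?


Insertions: 25->slot 4; 9->slot 2; 16->slot 3; 49->slot 0
Table: [49, None, 9, 16, 25, None, None]


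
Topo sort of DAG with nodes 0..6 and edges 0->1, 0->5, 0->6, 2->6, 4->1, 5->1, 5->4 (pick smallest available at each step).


Kahn's algorithm, process smallest node first
Order: [0, 2, 3, 5, 4, 1, 6]


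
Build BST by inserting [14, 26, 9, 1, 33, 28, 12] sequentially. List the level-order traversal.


Root = 14; build tree by BST insertion.
Level-Order traversal: [14, 9, 26, 1, 12, 33, 28]
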